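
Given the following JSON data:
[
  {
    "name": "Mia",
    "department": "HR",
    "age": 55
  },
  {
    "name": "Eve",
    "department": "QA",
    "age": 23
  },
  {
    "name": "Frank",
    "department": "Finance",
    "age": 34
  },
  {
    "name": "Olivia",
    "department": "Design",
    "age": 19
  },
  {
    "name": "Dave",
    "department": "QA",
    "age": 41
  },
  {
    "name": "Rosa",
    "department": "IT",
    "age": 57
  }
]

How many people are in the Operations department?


Scanning records for department = Operations
  No matches found
Count: 0

ANSWER: 0


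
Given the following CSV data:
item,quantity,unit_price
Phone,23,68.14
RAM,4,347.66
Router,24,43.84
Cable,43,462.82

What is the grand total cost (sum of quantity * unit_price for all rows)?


Computing row totals:
  Phone: 23 * 68.14 = 1567.22
  RAM: 4 * 347.66 = 1390.64
  Router: 24 * 43.84 = 1052.16
  Cable: 43 * 462.82 = 19901.26
Grand total = 1567.22 + 1390.64 + 1052.16 + 19901.26 = 23911.28

ANSWER: 23911.28


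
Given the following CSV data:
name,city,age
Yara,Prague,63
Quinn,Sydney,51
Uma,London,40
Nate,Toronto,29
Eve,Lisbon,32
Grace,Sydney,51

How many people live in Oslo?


Scanning city column for 'Oslo':
Total matches: 0

ANSWER: 0


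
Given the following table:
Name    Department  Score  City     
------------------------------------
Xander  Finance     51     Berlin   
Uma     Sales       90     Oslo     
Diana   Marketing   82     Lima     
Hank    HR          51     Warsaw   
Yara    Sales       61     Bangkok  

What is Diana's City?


Row 3: Diana
City = Lima

ANSWER: Lima


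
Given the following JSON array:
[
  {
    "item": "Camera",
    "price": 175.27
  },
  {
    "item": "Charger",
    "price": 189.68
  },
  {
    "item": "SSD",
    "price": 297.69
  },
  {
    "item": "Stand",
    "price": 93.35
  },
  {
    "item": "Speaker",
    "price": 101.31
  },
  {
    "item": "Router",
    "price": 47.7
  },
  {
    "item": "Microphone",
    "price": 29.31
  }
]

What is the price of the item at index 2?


Array index 2 -> SSD
price = 297.69

ANSWER: 297.69


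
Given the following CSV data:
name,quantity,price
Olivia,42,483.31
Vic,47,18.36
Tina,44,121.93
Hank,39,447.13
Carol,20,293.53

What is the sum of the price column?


Values in 'price' column:
  Row 1: 483.31
  Row 2: 18.36
  Row 3: 121.93
  Row 4: 447.13
  Row 5: 293.53
Sum = 483.31 + 18.36 + 121.93 + 447.13 + 293.53 = 1364.26

ANSWER: 1364.26


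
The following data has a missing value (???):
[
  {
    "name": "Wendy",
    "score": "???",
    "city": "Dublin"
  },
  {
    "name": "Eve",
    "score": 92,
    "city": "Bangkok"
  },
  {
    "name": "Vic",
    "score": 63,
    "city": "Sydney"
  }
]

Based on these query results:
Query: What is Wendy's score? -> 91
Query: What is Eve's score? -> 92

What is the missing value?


The missing value is Wendy's score
From query: Wendy's score = 91

ANSWER: 91


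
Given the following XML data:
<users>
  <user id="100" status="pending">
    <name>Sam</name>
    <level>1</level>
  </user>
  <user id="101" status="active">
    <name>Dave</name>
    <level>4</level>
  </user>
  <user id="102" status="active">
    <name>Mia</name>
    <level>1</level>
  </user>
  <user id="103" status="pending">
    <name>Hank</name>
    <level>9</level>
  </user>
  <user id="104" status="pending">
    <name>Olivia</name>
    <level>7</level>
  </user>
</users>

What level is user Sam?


Finding user: Sam
<level>1</level>

ANSWER: 1


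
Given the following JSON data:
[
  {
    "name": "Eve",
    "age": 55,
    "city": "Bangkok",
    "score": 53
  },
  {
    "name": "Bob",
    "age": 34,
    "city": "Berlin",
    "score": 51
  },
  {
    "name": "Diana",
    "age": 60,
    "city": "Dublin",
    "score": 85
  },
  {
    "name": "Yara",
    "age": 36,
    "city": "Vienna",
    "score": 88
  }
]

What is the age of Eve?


Looking up record where name = Eve
Record index: 0
Field 'age' = 55

ANSWER: 55


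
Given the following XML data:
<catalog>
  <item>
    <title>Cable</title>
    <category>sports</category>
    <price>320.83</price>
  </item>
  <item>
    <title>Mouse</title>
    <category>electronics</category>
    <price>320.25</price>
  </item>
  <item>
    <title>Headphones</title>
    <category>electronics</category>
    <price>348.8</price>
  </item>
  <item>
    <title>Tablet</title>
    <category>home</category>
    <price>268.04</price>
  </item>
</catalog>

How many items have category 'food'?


Scanning <item> elements for <category>food</category>:
Count: 0

ANSWER: 0


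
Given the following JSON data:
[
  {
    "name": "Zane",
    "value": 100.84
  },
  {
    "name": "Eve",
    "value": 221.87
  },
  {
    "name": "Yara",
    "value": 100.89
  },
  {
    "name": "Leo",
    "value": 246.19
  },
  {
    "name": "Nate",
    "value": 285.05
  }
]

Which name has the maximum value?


Comparing values:
  Zane: 100.84
  Eve: 221.87
  Yara: 100.89
  Leo: 246.19
  Nate: 285.05
Maximum: Nate (285.05)

ANSWER: Nate


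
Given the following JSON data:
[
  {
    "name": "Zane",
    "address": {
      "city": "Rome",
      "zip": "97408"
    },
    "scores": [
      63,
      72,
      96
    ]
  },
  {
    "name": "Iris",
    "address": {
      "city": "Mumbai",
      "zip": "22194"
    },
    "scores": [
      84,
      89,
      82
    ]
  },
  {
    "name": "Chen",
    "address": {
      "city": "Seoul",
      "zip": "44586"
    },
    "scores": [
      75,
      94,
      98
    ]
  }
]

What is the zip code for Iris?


Path: records[1].address.zip
Value: 22194

ANSWER: 22194


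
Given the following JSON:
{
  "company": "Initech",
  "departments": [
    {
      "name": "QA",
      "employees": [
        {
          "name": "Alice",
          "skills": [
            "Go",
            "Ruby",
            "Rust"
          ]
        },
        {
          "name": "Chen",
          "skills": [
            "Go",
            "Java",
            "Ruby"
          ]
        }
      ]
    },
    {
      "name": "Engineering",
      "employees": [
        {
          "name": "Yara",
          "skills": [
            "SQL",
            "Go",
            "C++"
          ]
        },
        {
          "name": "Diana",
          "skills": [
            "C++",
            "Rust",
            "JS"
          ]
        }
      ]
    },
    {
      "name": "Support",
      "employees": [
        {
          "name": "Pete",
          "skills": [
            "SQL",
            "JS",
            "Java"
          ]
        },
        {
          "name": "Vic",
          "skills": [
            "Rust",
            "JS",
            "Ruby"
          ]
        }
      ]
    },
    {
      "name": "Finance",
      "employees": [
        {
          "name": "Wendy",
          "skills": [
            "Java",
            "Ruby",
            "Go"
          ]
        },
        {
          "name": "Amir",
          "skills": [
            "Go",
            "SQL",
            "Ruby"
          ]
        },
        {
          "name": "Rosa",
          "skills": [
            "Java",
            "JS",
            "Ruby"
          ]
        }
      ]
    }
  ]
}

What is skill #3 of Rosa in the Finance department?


Path: departments[3].employees[2].skills[2]
Value: Ruby

ANSWER: Ruby


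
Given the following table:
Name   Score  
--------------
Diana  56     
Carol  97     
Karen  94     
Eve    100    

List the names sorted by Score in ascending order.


Sorting by Score (ascending):
  Diana: 56
  Karen: 94
  Carol: 97
  Eve: 100


ANSWER: Diana, Karen, Carol, Eve


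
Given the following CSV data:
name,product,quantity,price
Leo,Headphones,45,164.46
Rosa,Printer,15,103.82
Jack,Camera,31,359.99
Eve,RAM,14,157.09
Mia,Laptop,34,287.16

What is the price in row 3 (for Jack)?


Row 3: Jack
Column 'price' = 359.99

ANSWER: 359.99


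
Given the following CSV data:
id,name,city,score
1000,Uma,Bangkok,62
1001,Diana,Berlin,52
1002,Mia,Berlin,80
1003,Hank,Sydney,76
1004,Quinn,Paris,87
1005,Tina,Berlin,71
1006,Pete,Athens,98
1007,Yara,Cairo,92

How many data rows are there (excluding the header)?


Counting rows (excluding header):
Header: id,name,city,score
Data rows: 8

ANSWER: 8


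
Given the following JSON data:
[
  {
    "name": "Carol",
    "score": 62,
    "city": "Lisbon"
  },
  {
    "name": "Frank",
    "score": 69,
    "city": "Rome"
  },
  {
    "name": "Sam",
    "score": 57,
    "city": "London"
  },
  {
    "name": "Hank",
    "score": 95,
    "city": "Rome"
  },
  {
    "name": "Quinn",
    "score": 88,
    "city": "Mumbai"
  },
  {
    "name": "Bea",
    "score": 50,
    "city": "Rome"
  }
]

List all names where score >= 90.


Filtering records where score >= 90:
  Carol (score=62) -> no
  Frank (score=69) -> no
  Sam (score=57) -> no
  Hank (score=95) -> YES
  Quinn (score=88) -> no
  Bea (score=50) -> no


ANSWER: Hank


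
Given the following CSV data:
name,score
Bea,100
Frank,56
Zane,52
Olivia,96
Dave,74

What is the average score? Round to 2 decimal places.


Scores: 100, 56, 52, 96, 74
Sum = 378
Count = 5
Average = 378 / 5 = 75.60

ANSWER: 75.60


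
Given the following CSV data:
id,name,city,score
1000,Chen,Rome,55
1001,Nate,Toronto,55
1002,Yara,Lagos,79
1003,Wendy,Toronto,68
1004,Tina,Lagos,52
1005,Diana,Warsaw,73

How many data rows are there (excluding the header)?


Counting rows (excluding header):
Header: id,name,city,score
Data rows: 6

ANSWER: 6


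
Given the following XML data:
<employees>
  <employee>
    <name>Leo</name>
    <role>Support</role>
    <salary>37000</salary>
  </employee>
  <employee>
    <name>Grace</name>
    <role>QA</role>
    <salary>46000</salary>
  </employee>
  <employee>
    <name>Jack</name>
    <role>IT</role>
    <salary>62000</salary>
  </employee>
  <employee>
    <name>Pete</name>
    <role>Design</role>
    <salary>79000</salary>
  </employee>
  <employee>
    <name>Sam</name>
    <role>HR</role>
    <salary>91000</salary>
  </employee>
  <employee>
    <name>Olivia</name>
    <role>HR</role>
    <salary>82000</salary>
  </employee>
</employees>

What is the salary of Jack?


Searching for <employee> with <name>Jack</name>
Found at position 3
<salary>62000</salary>

ANSWER: 62000


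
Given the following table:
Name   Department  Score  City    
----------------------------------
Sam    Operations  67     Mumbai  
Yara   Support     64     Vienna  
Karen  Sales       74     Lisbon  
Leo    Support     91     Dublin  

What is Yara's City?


Row 2: Yara
City = Vienna

ANSWER: Vienna


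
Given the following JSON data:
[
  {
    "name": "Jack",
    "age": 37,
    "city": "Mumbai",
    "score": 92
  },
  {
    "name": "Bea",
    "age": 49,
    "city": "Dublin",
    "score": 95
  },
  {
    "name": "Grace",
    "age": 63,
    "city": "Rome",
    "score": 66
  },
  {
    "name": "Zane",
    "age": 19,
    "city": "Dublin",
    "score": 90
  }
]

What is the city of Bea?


Looking up record where name = Bea
Record index: 1
Field 'city' = Dublin

ANSWER: Dublin


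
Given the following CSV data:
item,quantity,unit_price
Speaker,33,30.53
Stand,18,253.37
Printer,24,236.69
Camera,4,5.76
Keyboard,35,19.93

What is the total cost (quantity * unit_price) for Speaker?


Row: Speaker
quantity = 33
unit_price = 30.53
total = 33 * 30.53 = 1007.49

ANSWER: 1007.49


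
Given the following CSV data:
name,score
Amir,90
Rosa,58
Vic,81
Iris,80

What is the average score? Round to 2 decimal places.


Scores: 90, 58, 81, 80
Sum = 309
Count = 4
Average = 309 / 4 = 77.25

ANSWER: 77.25


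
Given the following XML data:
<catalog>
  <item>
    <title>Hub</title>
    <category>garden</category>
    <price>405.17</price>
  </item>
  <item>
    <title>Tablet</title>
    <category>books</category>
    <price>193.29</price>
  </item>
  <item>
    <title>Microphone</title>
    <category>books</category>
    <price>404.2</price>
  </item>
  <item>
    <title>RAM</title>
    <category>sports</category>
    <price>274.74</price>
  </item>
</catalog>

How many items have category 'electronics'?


Scanning <item> elements for <category>electronics</category>:
Count: 0

ANSWER: 0


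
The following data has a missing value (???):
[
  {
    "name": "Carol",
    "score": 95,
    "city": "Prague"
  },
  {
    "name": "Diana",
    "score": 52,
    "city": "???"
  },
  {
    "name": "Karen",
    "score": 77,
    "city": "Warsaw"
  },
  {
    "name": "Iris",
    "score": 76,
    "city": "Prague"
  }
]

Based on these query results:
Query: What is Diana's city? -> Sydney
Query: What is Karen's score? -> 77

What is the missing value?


The missing value is Diana's city
From query: Diana's city = Sydney

ANSWER: Sydney


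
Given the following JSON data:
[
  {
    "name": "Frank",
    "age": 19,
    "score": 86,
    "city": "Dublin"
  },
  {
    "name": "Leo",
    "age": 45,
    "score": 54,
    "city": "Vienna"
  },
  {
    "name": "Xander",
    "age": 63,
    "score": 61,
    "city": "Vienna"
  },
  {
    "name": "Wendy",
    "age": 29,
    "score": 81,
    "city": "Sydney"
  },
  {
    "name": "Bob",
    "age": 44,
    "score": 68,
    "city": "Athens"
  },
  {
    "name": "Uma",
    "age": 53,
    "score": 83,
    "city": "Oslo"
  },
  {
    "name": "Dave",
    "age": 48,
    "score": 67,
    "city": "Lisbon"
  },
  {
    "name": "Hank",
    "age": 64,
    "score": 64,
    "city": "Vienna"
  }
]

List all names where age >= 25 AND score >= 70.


Checking both conditions:
  Frank (age=19, score=86) -> no
  Leo (age=45, score=54) -> no
  Xander (age=63, score=61) -> no
  Wendy (age=29, score=81) -> YES
  Bob (age=44, score=68) -> no
  Uma (age=53, score=83) -> YES
  Dave (age=48, score=67) -> no
  Hank (age=64, score=64) -> no


ANSWER: Wendy, Uma


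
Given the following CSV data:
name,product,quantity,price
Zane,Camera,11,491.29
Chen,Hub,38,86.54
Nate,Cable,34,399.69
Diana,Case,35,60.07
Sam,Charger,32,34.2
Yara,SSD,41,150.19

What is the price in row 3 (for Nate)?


Row 3: Nate
Column 'price' = 399.69

ANSWER: 399.69


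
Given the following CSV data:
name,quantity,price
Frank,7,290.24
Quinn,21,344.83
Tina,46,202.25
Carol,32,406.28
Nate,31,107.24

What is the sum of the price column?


Values in 'price' column:
  Row 1: 290.24
  Row 2: 344.83
  Row 3: 202.25
  Row 4: 406.28
  Row 5: 107.24
Sum = 290.24 + 344.83 + 202.25 + 406.28 + 107.24 = 1350.84

ANSWER: 1350.84


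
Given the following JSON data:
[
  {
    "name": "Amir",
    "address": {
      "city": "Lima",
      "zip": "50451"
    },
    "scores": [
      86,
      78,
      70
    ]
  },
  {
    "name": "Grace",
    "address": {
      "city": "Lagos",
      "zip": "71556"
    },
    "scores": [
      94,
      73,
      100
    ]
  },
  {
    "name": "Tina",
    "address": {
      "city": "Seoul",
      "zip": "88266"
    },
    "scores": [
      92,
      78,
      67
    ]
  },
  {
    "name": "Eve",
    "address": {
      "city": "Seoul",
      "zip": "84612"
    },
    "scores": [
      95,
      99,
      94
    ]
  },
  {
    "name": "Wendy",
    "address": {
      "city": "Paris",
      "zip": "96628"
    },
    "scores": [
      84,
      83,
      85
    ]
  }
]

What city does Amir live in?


Path: records[0].address.city
Value: Lima

ANSWER: Lima


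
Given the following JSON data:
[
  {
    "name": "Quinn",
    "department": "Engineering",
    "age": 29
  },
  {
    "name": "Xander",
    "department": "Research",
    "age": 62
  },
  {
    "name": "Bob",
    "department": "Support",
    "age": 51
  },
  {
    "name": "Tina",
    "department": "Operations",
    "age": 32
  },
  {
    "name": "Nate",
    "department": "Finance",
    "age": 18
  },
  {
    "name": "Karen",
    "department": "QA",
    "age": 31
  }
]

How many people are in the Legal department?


Scanning records for department = Legal
  No matches found
Count: 0

ANSWER: 0


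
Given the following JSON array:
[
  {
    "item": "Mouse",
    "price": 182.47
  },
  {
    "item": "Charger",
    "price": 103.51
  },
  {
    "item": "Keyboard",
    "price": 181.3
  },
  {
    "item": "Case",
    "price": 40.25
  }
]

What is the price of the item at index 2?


Array index 2 -> Keyboard
price = 181.3

ANSWER: 181.3


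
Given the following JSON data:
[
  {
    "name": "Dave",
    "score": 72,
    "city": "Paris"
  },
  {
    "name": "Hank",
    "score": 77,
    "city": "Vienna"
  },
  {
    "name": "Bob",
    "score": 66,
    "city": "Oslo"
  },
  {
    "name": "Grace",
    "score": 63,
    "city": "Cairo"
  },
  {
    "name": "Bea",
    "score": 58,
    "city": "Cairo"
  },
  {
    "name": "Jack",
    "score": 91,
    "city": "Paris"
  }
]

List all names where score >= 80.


Filtering records where score >= 80:
  Dave (score=72) -> no
  Hank (score=77) -> no
  Bob (score=66) -> no
  Grace (score=63) -> no
  Bea (score=58) -> no
  Jack (score=91) -> YES


ANSWER: Jack


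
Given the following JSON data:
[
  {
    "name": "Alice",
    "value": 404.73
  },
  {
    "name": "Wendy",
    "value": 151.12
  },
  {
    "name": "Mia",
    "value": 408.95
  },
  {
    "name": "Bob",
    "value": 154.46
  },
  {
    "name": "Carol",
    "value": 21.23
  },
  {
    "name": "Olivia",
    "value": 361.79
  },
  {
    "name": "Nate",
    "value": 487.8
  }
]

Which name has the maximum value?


Comparing values:
  Alice: 404.73
  Wendy: 151.12
  Mia: 408.95
  Bob: 154.46
  Carol: 21.23
  Olivia: 361.79
  Nate: 487.8
Maximum: Nate (487.8)

ANSWER: Nate


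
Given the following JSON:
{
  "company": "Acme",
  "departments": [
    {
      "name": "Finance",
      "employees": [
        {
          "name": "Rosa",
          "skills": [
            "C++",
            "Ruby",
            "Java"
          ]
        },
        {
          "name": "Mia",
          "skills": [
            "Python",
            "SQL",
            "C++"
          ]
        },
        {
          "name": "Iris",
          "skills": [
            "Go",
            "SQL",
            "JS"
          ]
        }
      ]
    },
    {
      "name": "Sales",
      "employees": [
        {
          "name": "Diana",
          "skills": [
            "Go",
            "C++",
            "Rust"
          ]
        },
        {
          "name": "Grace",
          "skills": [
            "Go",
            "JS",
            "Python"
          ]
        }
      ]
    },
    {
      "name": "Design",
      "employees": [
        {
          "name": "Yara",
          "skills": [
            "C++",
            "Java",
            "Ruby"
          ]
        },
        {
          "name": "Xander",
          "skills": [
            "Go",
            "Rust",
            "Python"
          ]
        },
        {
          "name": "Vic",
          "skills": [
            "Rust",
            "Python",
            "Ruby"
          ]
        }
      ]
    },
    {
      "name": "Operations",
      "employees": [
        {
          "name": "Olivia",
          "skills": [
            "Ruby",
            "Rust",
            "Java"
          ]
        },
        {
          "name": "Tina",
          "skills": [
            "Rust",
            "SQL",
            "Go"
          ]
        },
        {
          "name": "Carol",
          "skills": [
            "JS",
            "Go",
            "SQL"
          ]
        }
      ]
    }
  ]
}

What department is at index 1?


Path: departments[1].name
Value: Sales

ANSWER: Sales


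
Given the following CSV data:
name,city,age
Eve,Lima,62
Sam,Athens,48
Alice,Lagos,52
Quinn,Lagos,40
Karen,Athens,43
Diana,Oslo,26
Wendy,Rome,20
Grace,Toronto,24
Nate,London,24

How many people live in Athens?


Scanning city column for 'Athens':
  Row 2: Sam -> MATCH
  Row 5: Karen -> MATCH
Total matches: 2

ANSWER: 2


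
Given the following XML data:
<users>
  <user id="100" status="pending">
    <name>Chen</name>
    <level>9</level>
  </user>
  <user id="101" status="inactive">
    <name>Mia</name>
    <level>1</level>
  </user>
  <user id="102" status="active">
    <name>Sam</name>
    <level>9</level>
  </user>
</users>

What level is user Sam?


Finding user: Sam
<level>9</level>

ANSWER: 9


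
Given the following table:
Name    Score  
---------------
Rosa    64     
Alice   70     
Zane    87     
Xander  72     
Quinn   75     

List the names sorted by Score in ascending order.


Sorting by Score (ascending):
  Rosa: 64
  Alice: 70
  Xander: 72
  Quinn: 75
  Zane: 87


ANSWER: Rosa, Alice, Xander, Quinn, Zane


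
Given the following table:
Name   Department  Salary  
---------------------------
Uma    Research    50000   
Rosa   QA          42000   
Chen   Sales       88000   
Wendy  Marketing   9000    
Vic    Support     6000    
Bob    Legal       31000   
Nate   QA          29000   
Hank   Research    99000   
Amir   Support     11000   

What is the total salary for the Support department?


Support department members:
  Vic: 6000
  Amir: 11000
Total = 6000 + 11000 = 17000

ANSWER: 17000


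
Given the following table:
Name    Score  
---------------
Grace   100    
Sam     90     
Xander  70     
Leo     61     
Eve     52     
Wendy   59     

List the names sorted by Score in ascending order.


Sorting by Score (ascending):
  Eve: 52
  Wendy: 59
  Leo: 61
  Xander: 70
  Sam: 90
  Grace: 100


ANSWER: Eve, Wendy, Leo, Xander, Sam, Grace


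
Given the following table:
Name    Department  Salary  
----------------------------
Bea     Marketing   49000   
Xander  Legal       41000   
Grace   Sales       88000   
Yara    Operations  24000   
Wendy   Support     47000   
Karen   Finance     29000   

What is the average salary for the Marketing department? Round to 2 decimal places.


Marketing department members:
  Bea: 49000
Sum = 49000
Count = 1
Average = 49000 / 1 = 49000.00

ANSWER: 49000.00


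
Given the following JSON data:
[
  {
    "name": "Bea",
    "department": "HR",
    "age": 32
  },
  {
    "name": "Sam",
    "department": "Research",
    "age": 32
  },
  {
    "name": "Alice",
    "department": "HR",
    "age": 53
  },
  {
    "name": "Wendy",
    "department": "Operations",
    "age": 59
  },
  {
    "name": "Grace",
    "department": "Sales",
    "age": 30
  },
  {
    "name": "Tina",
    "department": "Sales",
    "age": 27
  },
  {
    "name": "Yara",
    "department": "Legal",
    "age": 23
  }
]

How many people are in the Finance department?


Scanning records for department = Finance
  No matches found
Count: 0

ANSWER: 0


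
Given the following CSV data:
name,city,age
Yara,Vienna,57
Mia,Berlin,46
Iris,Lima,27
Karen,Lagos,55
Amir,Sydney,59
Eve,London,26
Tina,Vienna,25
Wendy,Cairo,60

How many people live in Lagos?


Scanning city column for 'Lagos':
  Row 4: Karen -> MATCH
Total matches: 1

ANSWER: 1


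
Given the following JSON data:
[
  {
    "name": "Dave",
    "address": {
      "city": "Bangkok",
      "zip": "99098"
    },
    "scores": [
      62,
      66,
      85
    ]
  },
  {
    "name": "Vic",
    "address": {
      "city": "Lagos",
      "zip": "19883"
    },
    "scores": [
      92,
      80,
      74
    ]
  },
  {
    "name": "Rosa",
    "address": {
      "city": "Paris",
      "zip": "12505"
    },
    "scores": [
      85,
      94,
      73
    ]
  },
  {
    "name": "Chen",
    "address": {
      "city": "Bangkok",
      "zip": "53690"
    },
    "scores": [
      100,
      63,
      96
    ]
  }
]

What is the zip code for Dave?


Path: records[0].address.zip
Value: 99098

ANSWER: 99098


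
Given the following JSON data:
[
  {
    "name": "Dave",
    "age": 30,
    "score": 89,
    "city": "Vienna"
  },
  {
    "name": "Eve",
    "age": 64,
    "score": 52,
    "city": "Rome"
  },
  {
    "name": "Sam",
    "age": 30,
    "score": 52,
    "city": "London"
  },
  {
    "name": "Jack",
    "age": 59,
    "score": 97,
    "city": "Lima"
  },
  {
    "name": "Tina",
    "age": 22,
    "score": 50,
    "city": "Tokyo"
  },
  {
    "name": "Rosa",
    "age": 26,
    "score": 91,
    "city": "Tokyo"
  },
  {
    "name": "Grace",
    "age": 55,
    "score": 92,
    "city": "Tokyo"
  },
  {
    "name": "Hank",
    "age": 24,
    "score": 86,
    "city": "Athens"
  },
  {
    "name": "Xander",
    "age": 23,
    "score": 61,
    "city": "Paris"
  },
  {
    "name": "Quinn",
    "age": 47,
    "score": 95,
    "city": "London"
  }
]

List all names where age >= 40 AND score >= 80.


Checking both conditions:
  Dave (age=30, score=89) -> no
  Eve (age=64, score=52) -> no
  Sam (age=30, score=52) -> no
  Jack (age=59, score=97) -> YES
  Tina (age=22, score=50) -> no
  Rosa (age=26, score=91) -> no
  Grace (age=55, score=92) -> YES
  Hank (age=24, score=86) -> no
  Xander (age=23, score=61) -> no
  Quinn (age=47, score=95) -> YES


ANSWER: Jack, Grace, Quinn


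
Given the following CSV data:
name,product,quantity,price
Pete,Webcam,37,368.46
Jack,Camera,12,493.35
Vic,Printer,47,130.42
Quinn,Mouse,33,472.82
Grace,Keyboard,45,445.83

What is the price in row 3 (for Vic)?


Row 3: Vic
Column 'price' = 130.42

ANSWER: 130.42


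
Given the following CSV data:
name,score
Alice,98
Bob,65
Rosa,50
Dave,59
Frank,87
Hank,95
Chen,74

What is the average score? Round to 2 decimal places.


Scores: 98, 65, 50, 59, 87, 95, 74
Sum = 528
Count = 7
Average = 528 / 7 = 75.43

ANSWER: 75.43


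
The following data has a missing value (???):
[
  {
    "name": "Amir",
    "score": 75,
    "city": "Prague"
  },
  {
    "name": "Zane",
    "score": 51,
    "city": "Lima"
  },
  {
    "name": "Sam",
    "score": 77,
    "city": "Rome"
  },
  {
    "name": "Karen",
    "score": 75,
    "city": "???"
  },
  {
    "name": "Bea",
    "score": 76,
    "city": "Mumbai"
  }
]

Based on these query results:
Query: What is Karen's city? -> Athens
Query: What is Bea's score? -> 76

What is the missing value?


The missing value is Karen's city
From query: Karen's city = Athens

ANSWER: Athens


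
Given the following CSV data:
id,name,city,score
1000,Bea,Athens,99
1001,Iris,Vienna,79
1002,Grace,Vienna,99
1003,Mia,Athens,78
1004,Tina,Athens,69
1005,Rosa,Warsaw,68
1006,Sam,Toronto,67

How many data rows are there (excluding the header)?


Counting rows (excluding header):
Header: id,name,city,score
Data rows: 7

ANSWER: 7


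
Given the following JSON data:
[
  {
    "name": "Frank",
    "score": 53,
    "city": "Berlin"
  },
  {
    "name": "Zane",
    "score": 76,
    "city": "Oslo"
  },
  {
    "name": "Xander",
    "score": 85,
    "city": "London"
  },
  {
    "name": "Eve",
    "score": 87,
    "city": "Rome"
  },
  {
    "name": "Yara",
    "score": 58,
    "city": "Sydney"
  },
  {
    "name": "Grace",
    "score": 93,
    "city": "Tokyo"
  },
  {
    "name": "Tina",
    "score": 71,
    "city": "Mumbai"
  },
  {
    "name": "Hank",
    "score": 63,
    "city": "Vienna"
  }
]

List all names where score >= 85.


Filtering records where score >= 85:
  Frank (score=53) -> no
  Zane (score=76) -> no
  Xander (score=85) -> YES
  Eve (score=87) -> YES
  Yara (score=58) -> no
  Grace (score=93) -> YES
  Tina (score=71) -> no
  Hank (score=63) -> no


ANSWER: Xander, Eve, Grace


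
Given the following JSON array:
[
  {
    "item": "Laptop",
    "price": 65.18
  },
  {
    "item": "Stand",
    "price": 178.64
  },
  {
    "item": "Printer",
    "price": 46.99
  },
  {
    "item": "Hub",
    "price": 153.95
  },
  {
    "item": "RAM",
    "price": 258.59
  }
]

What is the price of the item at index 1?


Array index 1 -> Stand
price = 178.64

ANSWER: 178.64


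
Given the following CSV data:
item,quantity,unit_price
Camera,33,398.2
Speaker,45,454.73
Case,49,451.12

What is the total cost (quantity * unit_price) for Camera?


Row: Camera
quantity = 33
unit_price = 398.2
total = 33 * 398.2 = 13140.6

ANSWER: 13140.6


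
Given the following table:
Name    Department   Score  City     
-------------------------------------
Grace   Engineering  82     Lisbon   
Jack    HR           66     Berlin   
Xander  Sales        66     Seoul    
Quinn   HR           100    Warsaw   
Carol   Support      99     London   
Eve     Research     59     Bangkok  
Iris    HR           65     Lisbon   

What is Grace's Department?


Row 1: Grace
Department = Engineering

ANSWER: Engineering


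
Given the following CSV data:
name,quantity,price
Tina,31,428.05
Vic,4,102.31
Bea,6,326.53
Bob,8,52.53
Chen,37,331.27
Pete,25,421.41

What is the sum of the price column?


Values in 'price' column:
  Row 1: 428.05
  Row 2: 102.31
  Row 3: 326.53
  Row 4: 52.53
  Row 5: 331.27
  Row 6: 421.41
Sum = 428.05 + 102.31 + 326.53 + 52.53 + 331.27 + 421.41 = 1662.1

ANSWER: 1662.1


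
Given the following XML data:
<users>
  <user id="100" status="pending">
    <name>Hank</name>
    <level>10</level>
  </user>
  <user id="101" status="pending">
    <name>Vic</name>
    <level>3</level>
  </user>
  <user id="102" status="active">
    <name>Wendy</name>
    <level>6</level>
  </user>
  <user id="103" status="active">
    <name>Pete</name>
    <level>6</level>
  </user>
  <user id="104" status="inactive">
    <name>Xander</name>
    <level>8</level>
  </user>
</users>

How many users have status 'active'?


Counting users with status='active':
  Wendy (id=102) -> MATCH
  Pete (id=103) -> MATCH
Count: 2

ANSWER: 2


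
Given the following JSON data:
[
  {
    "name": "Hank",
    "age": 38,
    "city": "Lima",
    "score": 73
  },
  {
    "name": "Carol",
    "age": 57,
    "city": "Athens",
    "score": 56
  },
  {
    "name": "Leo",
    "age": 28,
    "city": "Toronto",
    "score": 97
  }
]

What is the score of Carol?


Looking up record where name = Carol
Record index: 1
Field 'score' = 56

ANSWER: 56


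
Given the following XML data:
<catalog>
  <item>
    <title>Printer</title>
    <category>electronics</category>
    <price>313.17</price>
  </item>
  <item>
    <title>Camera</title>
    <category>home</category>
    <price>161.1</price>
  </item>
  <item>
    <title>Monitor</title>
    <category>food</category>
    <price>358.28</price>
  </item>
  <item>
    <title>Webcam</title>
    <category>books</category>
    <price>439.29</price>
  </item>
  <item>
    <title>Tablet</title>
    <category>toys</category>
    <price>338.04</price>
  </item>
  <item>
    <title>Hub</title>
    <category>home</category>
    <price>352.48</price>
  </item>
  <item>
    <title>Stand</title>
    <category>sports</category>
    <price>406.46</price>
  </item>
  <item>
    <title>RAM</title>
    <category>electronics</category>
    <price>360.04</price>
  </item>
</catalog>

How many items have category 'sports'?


Scanning <item> elements for <category>sports</category>:
  Item 7: Stand -> MATCH
Count: 1

ANSWER: 1


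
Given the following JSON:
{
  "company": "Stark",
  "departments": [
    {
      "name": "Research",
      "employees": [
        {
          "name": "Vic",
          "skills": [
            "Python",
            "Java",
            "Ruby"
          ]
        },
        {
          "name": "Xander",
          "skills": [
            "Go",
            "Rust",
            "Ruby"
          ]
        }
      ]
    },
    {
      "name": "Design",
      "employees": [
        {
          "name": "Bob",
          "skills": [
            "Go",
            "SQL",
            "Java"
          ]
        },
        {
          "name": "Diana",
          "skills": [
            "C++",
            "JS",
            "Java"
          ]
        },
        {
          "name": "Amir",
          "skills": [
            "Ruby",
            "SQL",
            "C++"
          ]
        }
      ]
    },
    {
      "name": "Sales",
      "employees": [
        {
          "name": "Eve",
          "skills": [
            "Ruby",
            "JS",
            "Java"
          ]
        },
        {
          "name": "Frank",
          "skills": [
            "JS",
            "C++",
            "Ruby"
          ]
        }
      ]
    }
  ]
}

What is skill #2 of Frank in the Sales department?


Path: departments[2].employees[1].skills[1]
Value: C++

ANSWER: C++


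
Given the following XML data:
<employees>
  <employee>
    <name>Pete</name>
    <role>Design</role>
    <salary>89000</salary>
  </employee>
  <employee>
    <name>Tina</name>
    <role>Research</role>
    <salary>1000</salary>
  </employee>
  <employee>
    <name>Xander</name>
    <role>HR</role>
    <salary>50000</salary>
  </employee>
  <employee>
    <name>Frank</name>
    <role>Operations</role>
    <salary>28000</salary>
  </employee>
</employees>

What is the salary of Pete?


Searching for <employee> with <name>Pete</name>
Found at position 1
<salary>89000</salary>

ANSWER: 89000


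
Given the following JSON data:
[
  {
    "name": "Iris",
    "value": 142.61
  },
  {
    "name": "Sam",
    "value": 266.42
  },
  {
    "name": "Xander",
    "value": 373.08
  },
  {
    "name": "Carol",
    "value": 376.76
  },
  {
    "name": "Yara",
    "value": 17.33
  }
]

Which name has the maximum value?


Comparing values:
  Iris: 142.61
  Sam: 266.42
  Xander: 373.08
  Carol: 376.76
  Yara: 17.33
Maximum: Carol (376.76)

ANSWER: Carol


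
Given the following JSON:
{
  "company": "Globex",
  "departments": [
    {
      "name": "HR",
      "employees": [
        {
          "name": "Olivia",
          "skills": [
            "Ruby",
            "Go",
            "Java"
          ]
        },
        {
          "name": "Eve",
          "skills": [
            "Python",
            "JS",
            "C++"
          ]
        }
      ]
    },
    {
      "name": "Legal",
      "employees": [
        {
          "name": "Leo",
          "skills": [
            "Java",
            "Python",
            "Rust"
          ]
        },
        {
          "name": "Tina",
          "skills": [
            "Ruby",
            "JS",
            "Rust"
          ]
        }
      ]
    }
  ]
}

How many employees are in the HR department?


Path: departments[0].employees
Count: 2

ANSWER: 2


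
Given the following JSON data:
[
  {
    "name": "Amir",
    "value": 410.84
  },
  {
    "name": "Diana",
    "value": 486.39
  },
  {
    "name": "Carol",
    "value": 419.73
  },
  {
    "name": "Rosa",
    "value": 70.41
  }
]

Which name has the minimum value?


Comparing values:
  Amir: 410.84
  Diana: 486.39
  Carol: 419.73
  Rosa: 70.41
Minimum: Rosa (70.41)

ANSWER: Rosa


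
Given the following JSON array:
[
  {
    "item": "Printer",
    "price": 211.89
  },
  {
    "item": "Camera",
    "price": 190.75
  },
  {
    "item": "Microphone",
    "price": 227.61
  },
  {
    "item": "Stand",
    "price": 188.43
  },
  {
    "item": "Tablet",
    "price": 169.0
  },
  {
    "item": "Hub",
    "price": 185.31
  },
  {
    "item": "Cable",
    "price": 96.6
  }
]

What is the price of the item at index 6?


Array index 6 -> Cable
price = 96.6

ANSWER: 96.6


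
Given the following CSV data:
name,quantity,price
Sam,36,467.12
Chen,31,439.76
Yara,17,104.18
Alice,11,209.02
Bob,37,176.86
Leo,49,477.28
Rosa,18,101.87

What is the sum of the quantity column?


Values in 'quantity' column:
  Row 1: 36
  Row 2: 31
  Row 3: 17
  Row 4: 11
  Row 5: 37
  Row 6: 49
  Row 7: 18
Sum = 36 + 31 + 17 + 11 + 37 + 49 + 18 = 199

ANSWER: 199


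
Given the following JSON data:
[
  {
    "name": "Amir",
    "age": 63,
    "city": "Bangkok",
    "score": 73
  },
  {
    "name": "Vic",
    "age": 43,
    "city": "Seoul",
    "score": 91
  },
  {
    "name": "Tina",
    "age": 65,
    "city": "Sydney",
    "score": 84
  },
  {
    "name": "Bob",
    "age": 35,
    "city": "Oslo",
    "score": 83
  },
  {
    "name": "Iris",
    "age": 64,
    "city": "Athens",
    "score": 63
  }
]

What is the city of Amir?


Looking up record where name = Amir
Record index: 0
Field 'city' = Bangkok

ANSWER: Bangkok


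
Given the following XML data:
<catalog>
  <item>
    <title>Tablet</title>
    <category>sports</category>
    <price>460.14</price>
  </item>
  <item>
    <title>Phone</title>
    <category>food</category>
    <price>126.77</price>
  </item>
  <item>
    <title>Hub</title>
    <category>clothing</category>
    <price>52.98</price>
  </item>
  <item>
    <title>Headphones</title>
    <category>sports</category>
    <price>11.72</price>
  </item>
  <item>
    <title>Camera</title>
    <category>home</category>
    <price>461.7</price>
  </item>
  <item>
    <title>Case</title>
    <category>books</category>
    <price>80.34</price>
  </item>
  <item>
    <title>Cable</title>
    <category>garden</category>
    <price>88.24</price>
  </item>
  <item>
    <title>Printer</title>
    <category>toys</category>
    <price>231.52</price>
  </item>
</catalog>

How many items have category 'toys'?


Scanning <item> elements for <category>toys</category>:
  Item 8: Printer -> MATCH
Count: 1

ANSWER: 1


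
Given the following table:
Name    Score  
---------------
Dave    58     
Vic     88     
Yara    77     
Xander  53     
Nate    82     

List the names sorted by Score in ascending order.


Sorting by Score (ascending):
  Xander: 53
  Dave: 58
  Yara: 77
  Nate: 82
  Vic: 88


ANSWER: Xander, Dave, Yara, Nate, Vic


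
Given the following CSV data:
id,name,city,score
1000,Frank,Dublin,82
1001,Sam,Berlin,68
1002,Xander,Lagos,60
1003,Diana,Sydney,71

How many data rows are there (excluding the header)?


Counting rows (excluding header):
Header: id,name,city,score
Data rows: 4

ANSWER: 4


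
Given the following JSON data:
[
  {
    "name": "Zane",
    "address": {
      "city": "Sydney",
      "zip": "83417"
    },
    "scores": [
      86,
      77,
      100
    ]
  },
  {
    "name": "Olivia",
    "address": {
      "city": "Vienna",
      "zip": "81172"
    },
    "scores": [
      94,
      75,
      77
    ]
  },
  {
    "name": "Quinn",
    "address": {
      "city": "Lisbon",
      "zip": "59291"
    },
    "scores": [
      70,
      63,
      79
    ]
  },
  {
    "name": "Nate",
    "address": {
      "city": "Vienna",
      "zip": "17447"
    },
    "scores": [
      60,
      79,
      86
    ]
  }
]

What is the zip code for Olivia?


Path: records[1].address.zip
Value: 81172

ANSWER: 81172


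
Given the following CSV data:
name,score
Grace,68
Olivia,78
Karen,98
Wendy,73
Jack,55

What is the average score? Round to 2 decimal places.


Scores: 68, 78, 98, 73, 55
Sum = 372
Count = 5
Average = 372 / 5 = 74.40

ANSWER: 74.40


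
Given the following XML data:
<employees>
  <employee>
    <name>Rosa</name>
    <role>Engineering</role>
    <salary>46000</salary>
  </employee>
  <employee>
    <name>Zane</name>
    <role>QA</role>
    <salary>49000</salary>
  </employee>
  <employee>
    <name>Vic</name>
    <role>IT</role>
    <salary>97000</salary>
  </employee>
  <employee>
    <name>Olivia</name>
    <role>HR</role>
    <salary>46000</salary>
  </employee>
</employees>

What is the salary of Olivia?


Searching for <employee> with <name>Olivia</name>
Found at position 4
<salary>46000</salary>

ANSWER: 46000


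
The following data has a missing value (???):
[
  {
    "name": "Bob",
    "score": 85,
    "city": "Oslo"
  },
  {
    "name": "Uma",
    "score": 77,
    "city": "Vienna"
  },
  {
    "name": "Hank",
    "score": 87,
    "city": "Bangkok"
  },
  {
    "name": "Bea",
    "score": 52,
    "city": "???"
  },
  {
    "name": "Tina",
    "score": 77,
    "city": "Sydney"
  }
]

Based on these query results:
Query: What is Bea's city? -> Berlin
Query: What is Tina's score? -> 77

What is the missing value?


The missing value is Bea's city
From query: Bea's city = Berlin

ANSWER: Berlin


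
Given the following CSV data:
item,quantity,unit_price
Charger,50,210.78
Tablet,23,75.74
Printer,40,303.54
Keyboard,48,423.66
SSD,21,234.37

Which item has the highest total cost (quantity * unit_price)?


Computing row totals:
  Charger: 10539.0
  Tablet: 1742.02
  Printer: 12141.6
  Keyboard: 20335.68
  SSD: 4921.77
Maximum: Keyboard (20335.68)

ANSWER: Keyboard


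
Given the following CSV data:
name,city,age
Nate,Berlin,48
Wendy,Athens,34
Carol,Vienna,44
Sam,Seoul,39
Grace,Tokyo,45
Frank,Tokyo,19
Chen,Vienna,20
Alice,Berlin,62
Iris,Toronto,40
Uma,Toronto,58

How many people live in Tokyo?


Scanning city column for 'Tokyo':
  Row 5: Grace -> MATCH
  Row 6: Frank -> MATCH
Total matches: 2

ANSWER: 2
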